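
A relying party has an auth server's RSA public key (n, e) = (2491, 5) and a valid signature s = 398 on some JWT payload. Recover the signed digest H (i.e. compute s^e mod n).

270

s^2 ≡ 398^2 = 158404 ≡ 1471
s^4 ≡ 1471^2 = 2163841 ≡ 1653
5 = 4 + 1, so s^5 ≡ 1653·398 ≡ 270 (mod 2491)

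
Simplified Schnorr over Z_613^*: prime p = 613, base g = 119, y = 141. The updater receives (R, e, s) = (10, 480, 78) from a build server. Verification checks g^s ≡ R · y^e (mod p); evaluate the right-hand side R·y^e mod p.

141^2 = 19881 ≡ 265
141^4 ≡ 265^2 = 70225 ≡ 343
141^8 ≡ 343^2 = 117649 ≡ 566
141^16 ≡ 566^2 = 320356 ≡ 370
141^32 ≡ 370^2 = 136900 ≡ 201
141^64 ≡ 201^2 = 40401 ≡ 556
141^128 ≡ 556^2 = 309136 ≡ 184
141^256 ≡ 184^2 = 33856 ≡ 141
480 = 256 + 128 + 64 + 32, so 141^480 ≡ 141·184·556·201 ≡ 227 (mod 613)
R · y^e ≡ 10·227 = 2270 ≡ 431 (mod 613)

431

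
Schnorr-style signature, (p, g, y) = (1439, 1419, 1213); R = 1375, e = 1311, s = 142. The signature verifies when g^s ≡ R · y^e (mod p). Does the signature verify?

does not verify

g^s mod p:
1419^2 = 2013561 ≡ 400
1419^4 ≡ 400^2 = 160000 ≡ 271
1419^8 ≡ 271^2 = 73441 ≡ 52
1419^16 ≡ 52^2 = 2704 ≡ 1265
1419^32 ≡ 1265^2 = 1600225 ≡ 57
1419^64 ≡ 57^2 = 3249 ≡ 371
1419^128 ≡ 371^2 = 137641 ≡ 936
142 = 128 + 8 + 4 + 2, so 1419^142 ≡ 936·52·271·400 ≡ 226 (mod 1439)
R · y^e mod p:
1213^2 = 1471369 ≡ 711
1213^4 ≡ 711^2 = 505521 ≡ 432
1213^8 ≡ 432^2 = 186624 ≡ 993
1213^16 ≡ 993^2 = 986049 ≡ 334
1213^32 ≡ 334^2 = 111556 ≡ 753
1213^64 ≡ 753^2 = 567009 ≡ 43
1213^128 ≡ 43^2 = 1849 ≡ 410
1213^256 ≡ 410^2 = 168100 ≡ 1176
1213^512 ≡ 1176^2 = 1382976 ≡ 97
1213^1024 ≡ 97^2 = 9409 ≡ 775
1311 = 1024 + 256 + 16 + 8 + 4 + 2 + 1, so 1213^1311 ≡ 775·1176·334·993·432·711·1213 ≡ 1277 (mod 1439)
1375·1277 = 1755875 ≡ 295 (mod 1439)
226 ≠ 295; the check fails.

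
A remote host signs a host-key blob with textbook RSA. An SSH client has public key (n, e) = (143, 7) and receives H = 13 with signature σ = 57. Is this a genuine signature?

forged

σ^2 ≡ 57^2 = 3249 ≡ 103
σ^4 ≡ 103^2 = 10609 ≡ 27
7 = 4 + 2 + 1, so σ^7 ≡ 27·103·57 ≡ 73 (mod 143)
The recovered value 73 does not match the digest 13.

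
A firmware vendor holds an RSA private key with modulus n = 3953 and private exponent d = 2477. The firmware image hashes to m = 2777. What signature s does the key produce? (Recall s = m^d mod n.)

507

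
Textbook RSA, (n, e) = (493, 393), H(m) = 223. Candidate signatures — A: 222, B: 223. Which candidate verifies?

B

Candidate A: Squares mod 493: 222^1≡222, 222^2≡477, 222^4≡256, 222^8≡460, 222^16≡103, 222^32≡256, 222^64≡460, 222^128≡103, 222^256≡256; 393 = 256 + 128 + 8 + 1, so 222^393 ≡ 256·103·460·222 ≡ 222 (mod 493)
Candidate B: Squares mod 493: 223^1≡223, 223^2≡429, 223^4≡152, 223^8≡426, 223^16≡52, 223^32≡239, 223^64≡426, 223^128≡52, 223^256≡239; 393 = 256 + 128 + 8 + 1, so 223^393 ≡ 239·52·426·223 ≡ 223 (mod 493)
  → matches H(m) = 223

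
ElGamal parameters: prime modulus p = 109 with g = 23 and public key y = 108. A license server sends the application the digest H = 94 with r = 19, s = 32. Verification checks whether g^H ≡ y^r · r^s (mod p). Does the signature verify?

verifies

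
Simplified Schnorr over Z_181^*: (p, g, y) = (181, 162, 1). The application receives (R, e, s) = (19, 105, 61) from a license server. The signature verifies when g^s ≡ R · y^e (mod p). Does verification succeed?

g^s mod p:
162^61 mod 181 = 162
R · y^e mod p:
1^105 mod 181 = 1
19·1 = 19 ≡ 19 (mod 181)
162 ≠ 19; the check fails.

fails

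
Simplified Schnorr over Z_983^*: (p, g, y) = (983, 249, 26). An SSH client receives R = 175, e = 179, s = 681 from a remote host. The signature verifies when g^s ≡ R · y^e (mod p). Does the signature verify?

verifies

g^s mod p:
Squares mod 983: 249^1≡249, 249^2≡72, 249^4≡269, 249^8≡602, 249^16≡660, 249^32≡131, 249^64≡450, 249^128≡2, 249^256≡4, 249^512≡16
681 = 512 + 128 + 32 + 8 + 1, so 249^681 ≡ 16·2·131·602·249 ≡ 479 (mod 983)
R · y^e mod p:
Squares mod 983: 26^1≡26, 26^2≡676, 26^4≡864, 26^8≡399, 26^16≡938, 26^32≡59, 26^64≡532, 26^128≡903
179 = 128 + 32 + 16 + 2 + 1, so 26^179 ≡ 903·59·938·676·26 ≡ 351 (mod 983)
175·351 = 61425 ≡ 479 (mod 983)
479 ≡ 479 (mod 983); signature holds.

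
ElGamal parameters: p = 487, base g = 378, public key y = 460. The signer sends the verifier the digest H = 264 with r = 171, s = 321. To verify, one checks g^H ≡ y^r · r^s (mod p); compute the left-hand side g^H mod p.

378^2 = 142884 ≡ 193
378^4 ≡ 193^2 = 37249 ≡ 237
378^8 ≡ 237^2 = 56169 ≡ 164
378^16 ≡ 164^2 = 26896 ≡ 111
378^32 ≡ 111^2 = 12321 ≡ 146
378^64 ≡ 146^2 = 21316 ≡ 375
378^128 ≡ 375^2 = 140625 ≡ 369
378^256 ≡ 369^2 = 136161 ≡ 288
264 = 256 + 8, so 378^264 ≡ 288·164 ≡ 480 (mod 487)

480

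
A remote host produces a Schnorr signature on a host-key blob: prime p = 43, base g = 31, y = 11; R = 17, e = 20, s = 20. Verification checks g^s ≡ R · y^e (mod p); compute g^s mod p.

25

Squares mod 43: 31^1≡31, 31^2≡15, 31^4≡10, 31^8≡14, 31^16≡24
20 = 16 + 4, so 31^20 ≡ 24·10 ≡ 25 (mod 43)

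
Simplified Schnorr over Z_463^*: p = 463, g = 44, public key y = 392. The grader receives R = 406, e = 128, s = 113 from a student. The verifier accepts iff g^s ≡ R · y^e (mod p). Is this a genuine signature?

genuine

g^s mod p:
Squares mod 463: 44^1≡44, 44^2≡84, 44^4≡111, 44^8≡283, 44^16≡453, 44^32≡100, 44^64≡277
113 = 64 + 32 + 16 + 1, so 44^113 ≡ 277·100·453·44 ≡ 12 (mod 463)
R · y^e mod p:
Squares mod 463: 392^1≡392, 392^2≡411, 392^4≡389, 392^8≡383, 392^16≡381, 392^32≡242, 392^64≡226, 392^128≡146
392^128 ≡ 146 (mod 463)
406·146 = 59276 ≡ 12 (mod 463)
12 ≡ 12 (mod 463); signature holds.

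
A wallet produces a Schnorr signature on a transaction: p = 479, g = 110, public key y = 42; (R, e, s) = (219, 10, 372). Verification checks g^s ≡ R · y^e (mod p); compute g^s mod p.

225

110^2 = 12100 ≡ 125
110^4 ≡ 125^2 = 15625 ≡ 297
110^8 ≡ 297^2 = 88209 ≡ 73
110^16 ≡ 73^2 = 5329 ≡ 60
110^32 ≡ 60^2 = 3600 ≡ 247
110^64 ≡ 247^2 = 61009 ≡ 176
110^128 ≡ 176^2 = 30976 ≡ 320
110^256 ≡ 320^2 = 102400 ≡ 373
372 = 256 + 64 + 32 + 16 + 4, so 110^372 ≡ 373·176·247·60·297 ≡ 225 (mod 479)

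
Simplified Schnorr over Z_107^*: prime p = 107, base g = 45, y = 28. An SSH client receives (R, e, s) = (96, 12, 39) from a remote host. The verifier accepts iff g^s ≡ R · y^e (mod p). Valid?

g^s mod p:
45^2 = 2025 ≡ 99
45^4 ≡ 99^2 = 9801 ≡ 64
45^8 ≡ 64^2 = 4096 ≡ 30
45^16 ≡ 30^2 = 900 ≡ 44
45^32 ≡ 44^2 = 1936 ≡ 10
39 = 32 + 4 + 2 + 1, so 45^39 ≡ 10·64·99·45 ≡ 78 (mod 107)
R · y^e mod p:
28^2 = 784 ≡ 35
28^4 ≡ 35^2 = 1225 ≡ 48
28^8 ≡ 48^2 = 2304 ≡ 57
12 = 8 + 4, so 28^12 ≡ 57·48 ≡ 61 (mod 107)
96·61 = 5856 ≡ 78 (mod 107)
78 ≡ 78 (mod 107); signature holds.

yes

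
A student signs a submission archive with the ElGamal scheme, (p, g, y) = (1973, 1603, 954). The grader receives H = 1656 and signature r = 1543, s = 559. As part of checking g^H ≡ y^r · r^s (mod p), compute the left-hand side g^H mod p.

Squares mod 1973: 1603^1≡1603, 1603^2≡763, 1603^4≡134, 1603^8≡199, 1603^16≡141, 1603^32≡151, 1603^64≡1098, 1603^128≡101, 1603^256≡336, 1603^512≡435, 1603^1024≡1790
1656 = 1024 + 512 + 64 + 32 + 16 + 8, so 1603^1656 ≡ 1790·435·1098·151·141·199 ≡ 852 (mod 1973)

852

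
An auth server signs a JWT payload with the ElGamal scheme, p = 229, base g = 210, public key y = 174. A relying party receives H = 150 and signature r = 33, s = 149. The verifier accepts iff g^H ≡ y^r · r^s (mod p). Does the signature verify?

Left side g^H mod p:
Squares mod 229: 210^1≡210, 210^2≡132, 210^4≡20, 210^8≡171, 210^16≡158, 210^32≡3, 210^64≡9, 210^128≡81
150 = 128 + 16 + 4 + 2, so 210^150 ≡ 81·158·20·132 ≡ 60 (mod 229)
Right side y^r · r^s mod p:
Squares mod 229: 174^1≡174, 174^2≡48, 174^4≡14, 174^8≡196, 174^16≡173, 174^32≡159
33 = 32 + 1, so 174^33 ≡ 159·174 ≡ 186 (mod 229)
Squares mod 229: 33^1≡33, 33^2≡173, 33^4≡159, 33^8≡91, 33^16≡37, 33^32≡224, 33^64≡25, 33^128≡167
149 = 128 + 16 + 4 + 1, so 33^149 ≡ 167·37·159·33 ≡ 80 (mod 229)
186·80 = 14880 ≡ 224 (mod 229)
60 ≠ 224, so verification fails.

does not verify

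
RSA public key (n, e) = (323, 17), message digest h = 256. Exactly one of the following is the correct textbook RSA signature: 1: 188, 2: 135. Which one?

Candidate 1: 188^2 = 35344 ≡ 137; 188^4 ≡ 137^2 = 18769 ≡ 35; 188^8 ≡ 35^2 = 1225 ≡ 256; 188^16 ≡ 256^2 = 65536 ≡ 290; 17 = 16 + 1, so 188^17 ≡ 290·188 ≡ 256 (mod 323)
  → matches h = 256
Candidate 2: 135^2 = 18225 ≡ 137; 135^4 ≡ 137^2 = 18769 ≡ 35; 135^8 ≡ 35^2 = 1225 ≡ 256; 135^16 ≡ 256^2 = 65536 ≡ 290; 17 = 16 + 1, so 135^17 ≡ 290·135 ≡ 67 (mod 323)

1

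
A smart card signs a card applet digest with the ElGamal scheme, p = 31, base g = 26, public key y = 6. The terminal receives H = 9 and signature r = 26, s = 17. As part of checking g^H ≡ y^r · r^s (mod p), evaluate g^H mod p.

26^9 mod 31 = 30

30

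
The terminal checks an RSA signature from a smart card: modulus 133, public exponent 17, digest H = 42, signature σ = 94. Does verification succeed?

fails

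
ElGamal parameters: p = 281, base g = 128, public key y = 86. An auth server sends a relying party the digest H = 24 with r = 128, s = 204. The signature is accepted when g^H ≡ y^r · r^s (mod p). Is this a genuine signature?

Left side g^H mod p:
Squares mod 281: 128^1≡128, 128^2≡86, 128^4≡90, 128^8≡232, 128^16≡153
24 = 16 + 8, so 128^24 ≡ 153·232 ≡ 90 (mod 281)
Right side y^r · r^s mod p:
Squares mod 281: 86^1≡86, 86^2≡90, 86^4≡232, 86^8≡153, 86^16≡86, 86^32≡90, 86^64≡232, 86^128≡153
86^128 ≡ 153 (mod 281)
Squares mod 281: 128^1≡128, 128^2≡86, 128^4≡90, 128^8≡232, 128^16≡153, 128^32≡86, 128^64≡90, 128^128≡232
204 = 128 + 64 + 8 + 4, so 128^204 ≡ 232·90·232·90 ≡ 90 (mod 281)
153·90 = 13770 ≡ 1 (mod 281)
90 ≠ 1, so verification fails.

forged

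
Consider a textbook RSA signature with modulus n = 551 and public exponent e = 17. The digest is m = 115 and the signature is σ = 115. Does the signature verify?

σ^2 ≡ 115^2 = 13225 ≡ 1
σ^4 ≡ 1^2 = 1
σ^8 ≡ 1^2 = 1
σ^16 ≡ 1^2 = 1
17 = 16 + 1, so σ^17 ≡ 1·115 ≡ 115 (mod 551)
Since 115 equals the digest 115, verification succeeds.

verifies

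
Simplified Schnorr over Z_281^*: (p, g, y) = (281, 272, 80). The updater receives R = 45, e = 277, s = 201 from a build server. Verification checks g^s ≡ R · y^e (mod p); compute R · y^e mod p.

143

Squares mod 281: 80^1≡80, 80^2≡218, 80^4≡35, 80^8≡101, 80^16≡85, 80^32≡200, 80^64≡98, 80^128≡50, 80^256≡252
277 = 256 + 16 + 4 + 1, so 80^277 ≡ 252·85·35·80 ≡ 203 (mod 281)
R · y^e ≡ 45·203 = 9135 ≡ 143 (mod 281)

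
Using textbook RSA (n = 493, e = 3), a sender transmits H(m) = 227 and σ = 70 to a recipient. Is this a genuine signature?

forged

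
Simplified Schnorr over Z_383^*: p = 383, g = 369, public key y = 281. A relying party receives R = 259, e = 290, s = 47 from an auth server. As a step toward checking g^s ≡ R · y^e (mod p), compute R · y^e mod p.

77

281^2 = 78961 ≡ 63
281^4 ≡ 63^2 = 3969 ≡ 139
281^8 ≡ 139^2 = 19321 ≡ 171
281^16 ≡ 171^2 = 29241 ≡ 133
281^32 ≡ 133^2 = 17689 ≡ 71
281^64 ≡ 71^2 = 5041 ≡ 62
281^128 ≡ 62^2 = 3844 ≡ 14
281^256 ≡ 14^2 = 196
290 = 256 + 32 + 2, so 281^290 ≡ 196·71·63 ≡ 21 (mod 383)
R · y^e ≡ 259·21 = 5439 ≡ 77 (mod 383)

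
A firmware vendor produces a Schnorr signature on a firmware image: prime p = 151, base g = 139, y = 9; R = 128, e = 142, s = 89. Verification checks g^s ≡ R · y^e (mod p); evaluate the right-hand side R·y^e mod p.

11

9^2 = 81
9^4 ≡ 81^2 = 6561 ≡ 68
9^8 ≡ 68^2 = 4624 ≡ 94
9^16 ≡ 94^2 = 8836 ≡ 78
9^32 ≡ 78^2 = 6084 ≡ 44
9^64 ≡ 44^2 = 1936 ≡ 124
9^128 ≡ 124^2 = 15376 ≡ 125
142 = 128 + 8 + 4 + 2, so 9^142 ≡ 125·94·68·81 ≡ 98 (mod 151)
R · y^e ≡ 128·98 = 12544 ≡ 11 (mod 151)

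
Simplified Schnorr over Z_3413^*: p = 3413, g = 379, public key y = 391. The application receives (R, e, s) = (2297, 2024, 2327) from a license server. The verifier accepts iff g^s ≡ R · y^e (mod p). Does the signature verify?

g^s mod p:
Squares mod 3413: 379^1≡379, 379^2≡295, 379^4≡1700, 379^8≡2602, 379^16≡2425, 379^32≡26, 379^64≡676, 379^128≡3047, 379^256≡849, 379^512≡658, 379^1024≡2926, 379^2048≡1672
2327 = 2048 + 256 + 16 + 4 + 2 + 1, so 379^2327 ≡ 1672·849·2425·1700·295·379 ≡ 1563 (mod 3413)
R · y^e mod p:
Squares mod 3413: 391^1≡391, 391^2≡2709, 391^4≡731, 391^8≡1933, 391^16≡2667, 391^32≡197, 391^64≡1266, 391^128≡2059, 391^256≡535, 391^512≡2946, 391^1024≡3070
2024 = 1024 + 512 + 256 + 128 + 64 + 32 + 8, so 391^2024 ≡ 3070·2946·535·2059·1266·197·1933 ≡ 2480 (mod 3413)
2297·2480 = 5696560 ≡ 263 (mod 3413)
1563 ≠ 263; the check fails.

does not verify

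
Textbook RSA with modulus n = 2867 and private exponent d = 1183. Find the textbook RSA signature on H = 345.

2339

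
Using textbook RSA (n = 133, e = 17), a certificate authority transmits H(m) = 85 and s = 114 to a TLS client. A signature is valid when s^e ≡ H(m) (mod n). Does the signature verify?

Squares mod 133: s^1≡114, s^2≡95, s^4≡114, s^8≡95, s^16≡114
17 = 16 + 1, so s^17 ≡ 114·114 ≡ 95 (mod 133)
The recovered value 95 does not match the digest 85.

does not verify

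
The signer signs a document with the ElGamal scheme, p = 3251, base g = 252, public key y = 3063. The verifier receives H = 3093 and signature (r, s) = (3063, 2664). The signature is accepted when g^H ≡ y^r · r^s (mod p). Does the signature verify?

does not verify

Left side g^H mod p:
Squares mod 3251: 252^1≡252, 252^2≡1735, 252^4≡3050, 252^8≡1389, 252^16≡1478, 252^32≡3063, 252^64≡2834, 252^128≡1586, 252^256≡2373, 252^512≡397, 252^1024≡1561, 252^2048≡1722
3093 = 2048 + 1024 + 16 + 4 + 1, so 252^3093 ≡ 1722·1561·1478·3050·252 ≡ 2542 (mod 3251)
Right side y^r · r^s mod p:
Squares mod 3251: 3063^1≡3063, 3063^2≡2834, 3063^4≡1586, 3063^8≡2373, 3063^16≡397, 3063^32≡1561, 3063^64≡1722, 3063^128≡372, 3063^256≡1842, 3063^512≡2171, 3063^1024≡2542, 3063^2048≡2027
3063 = 2048 + 512 + 256 + 128 + 64 + 32 + 16 + 4 + 2 + 1, so 3063^3063 ≡ 2027·2171·1842·372·1722·1561·397·1586·2834·3063 ≡ 1478 (mod 3251)
Squares mod 3251: 3063^1≡3063, 3063^2≡2834, 3063^4≡1586, 3063^8≡2373, 3063^16≡397, 3063^32≡1561, 3063^64≡1722, 3063^128≡372, 3063^256≡1842, 3063^512≡2171, 3063^1024≡2542, 3063^2048≡2027
2664 = 2048 + 512 + 64 + 32 + 8, so 3063^2664 ≡ 2027·2171·1722·1561·2373 ≡ 1722 (mod 3251)
1478·1722 = 2545116 ≡ 2834 (mod 3251)
2542 ≠ 2834, so verification fails.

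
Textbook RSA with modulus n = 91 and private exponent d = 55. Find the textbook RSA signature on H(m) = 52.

52

(H(m))^2 ≡ 52^2 = 2704 ≡ 65
(H(m))^4 ≡ 65^2 = 4225 ≡ 39
(H(m))^8 ≡ 39^2 = 1521 ≡ 65
(H(m))^16 ≡ 65^2 = 4225 ≡ 39
(H(m))^32 ≡ 39^2 = 1521 ≡ 65
55 = 32 + 16 + 4 + 2 + 1, so (H(m))^55 ≡ 65·39·39·65·52 ≡ 52 (mod 91)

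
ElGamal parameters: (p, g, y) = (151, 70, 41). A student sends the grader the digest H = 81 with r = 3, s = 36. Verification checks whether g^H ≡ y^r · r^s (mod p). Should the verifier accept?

Left side g^H mod p:
70^2 = 4900 ≡ 68
70^4 ≡ 68^2 = 4624 ≡ 94
70^8 ≡ 94^2 = 8836 ≡ 78
70^16 ≡ 78^2 = 6084 ≡ 44
70^32 ≡ 44^2 = 1936 ≡ 124
70^64 ≡ 124^2 = 15376 ≡ 125
81 = 64 + 16 + 1, so 70^81 ≡ 125·44·70 ≡ 101 (mod 151)
Right side y^r · r^s mod p:
41^2 = 1681 ≡ 20
3 = 2 + 1, so 41^3 ≡ 20·41 ≡ 65 (mod 151)
3^2 = 9
3^4 ≡ 9^2 = 81
3^8 ≡ 81^2 = 6561 ≡ 68
3^16 ≡ 68^2 = 4624 ≡ 94
3^32 ≡ 94^2 = 8836 ≡ 78
36 = 32 + 4, so 3^36 ≡ 78·81 ≡ 127 (mod 151)
65·127 = 8255 ≡ 101 (mod 151)
101 ≡ 101 (mod 151), so the signature is genuine.

accept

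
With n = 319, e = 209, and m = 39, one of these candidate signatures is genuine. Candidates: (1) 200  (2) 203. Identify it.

Candidate 1: 200^2 = 40000 ≡ 125; 200^4 ≡ 125^2 = 15625 ≡ 313; 200^8 ≡ 313^2 = 97969 ≡ 36; 200^16 ≡ 36^2 = 1296 ≡ 20; 200^32 ≡ 20^2 = 400 ≡ 81; 200^64 ≡ 81^2 = 6561 ≡ 181; 200^128 ≡ 181^2 = 32761 ≡ 223; 209 = 128 + 64 + 16 + 1, so 200^209 ≡ 223·181·20·200 ≡ 39 (mod 319)
  → matches m = 39
Candidate 2: 203^2 = 41209 ≡ 58; 203^4 ≡ 58^2 = 3364 ≡ 174; 203^8 ≡ 174^2 = 30276 ≡ 290; 203^16 ≡ 290^2 = 84100 ≡ 203; 203^32 ≡ 203^2 = 41209 ≡ 58; 203^64 ≡ 58^2 = 3364 ≡ 174; 203^128 ≡ 174^2 = 30276 ≡ 290; 209 = 128 + 64 + 16 + 1, so 203^209 ≡ 290·174·203·203 ≡ 174 (mod 319)

1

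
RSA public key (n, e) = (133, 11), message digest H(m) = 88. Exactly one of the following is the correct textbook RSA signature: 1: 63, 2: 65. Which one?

2

Candidate 1: 63^2 = 3969 ≡ 112; 63^4 ≡ 112^2 = 12544 ≡ 42; 63^8 ≡ 42^2 = 1764 ≡ 35; 11 = 8 + 2 + 1, so 63^11 ≡ 35·112·63 ≡ 112 (mod 133)
Candidate 2: 65^2 = 4225 ≡ 102; 65^4 ≡ 102^2 = 10404 ≡ 30; 65^8 ≡ 30^2 = 900 ≡ 102; 11 = 8 + 2 + 1, so 65^11 ≡ 102·102·65 ≡ 88 (mod 133)
  → matches H(m) = 88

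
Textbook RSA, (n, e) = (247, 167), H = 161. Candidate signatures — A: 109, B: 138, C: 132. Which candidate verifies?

B

Candidate A: Squares mod 247: 109^1≡109, 109^2≡25, 109^4≡131, 109^8≡118, 109^16≡92, 109^32≡66, 109^64≡157, 109^128≡196; 167 = 128 + 32 + 4 + 2 + 1, so 109^167 ≡ 196·66·131·25·109 ≡ 86 (mod 247)
Candidate B: Squares mod 247: 138^1≡138, 138^2≡25, 138^4≡131, 138^8≡118, 138^16≡92, 138^32≡66, 138^64≡157, 138^128≡196; 167 = 128 + 32 + 4 + 2 + 1, so 138^167 ≡ 196·66·131·25·138 ≡ 161 (mod 247)
  → matches H = 161
Candidate C: Squares mod 247: 132^1≡132, 132^2≡134, 132^4≡172, 132^8≡191, 132^16≡172, 132^32≡191, 132^64≡172, 132^128≡191; 167 = 128 + 32 + 4 + 2 + 1, so 132^167 ≡ 191·191·172·134·132 ≡ 189 (mod 247)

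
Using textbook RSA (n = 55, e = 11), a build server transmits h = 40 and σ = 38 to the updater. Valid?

no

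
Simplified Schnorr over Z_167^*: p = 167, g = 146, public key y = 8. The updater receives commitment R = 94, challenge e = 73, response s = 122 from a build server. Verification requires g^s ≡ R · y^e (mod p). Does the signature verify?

verifies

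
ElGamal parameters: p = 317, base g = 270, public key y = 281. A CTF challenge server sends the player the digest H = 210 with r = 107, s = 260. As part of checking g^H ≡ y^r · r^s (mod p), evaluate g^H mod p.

Squares mod 317: 270^1≡270, 270^2≡307, 270^4≡100, 270^8≡173, 270^16≡131, 270^32≡43, 270^64≡264, 270^128≡273
210 = 128 + 64 + 16 + 2, so 270^210 ≡ 273·264·131·307 ≡ 9 (mod 317)

9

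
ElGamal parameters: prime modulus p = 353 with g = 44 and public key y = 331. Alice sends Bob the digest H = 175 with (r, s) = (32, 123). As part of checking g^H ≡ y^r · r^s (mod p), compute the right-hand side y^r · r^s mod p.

331^2 = 109561 ≡ 131
331^4 ≡ 131^2 = 17161 ≡ 217
331^8 ≡ 217^2 = 47089 ≡ 140
331^16 ≡ 140^2 = 19600 ≡ 185
331^32 ≡ 185^2 = 34225 ≡ 337
32^2 = 1024 ≡ 318
32^4 ≡ 318^2 = 101124 ≡ 166
32^8 ≡ 166^2 = 27556 ≡ 22
32^16 ≡ 22^2 = 484 ≡ 131
32^32 ≡ 131^2 = 17161 ≡ 217
32^64 ≡ 217^2 = 47089 ≡ 140
123 = 64 + 32 + 16 + 8 + 2 + 1, so 32^123 ≡ 140·217·131·22·318·32 ≡ 177 (mod 353)
y^r · r^s ≡ 337·177 = 59649 ≡ 345 (mod 353)

345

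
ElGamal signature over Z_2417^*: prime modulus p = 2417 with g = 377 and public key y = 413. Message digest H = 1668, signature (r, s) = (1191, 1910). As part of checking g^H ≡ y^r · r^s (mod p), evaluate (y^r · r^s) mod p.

139

413^2 = 170569 ≡ 1379
413^4 ≡ 1379^2 = 1901641 ≡ 1879
413^8 ≡ 1879^2 = 3530641 ≡ 1821
413^16 ≡ 1821^2 = 3316041 ≡ 2334
413^32 ≡ 2334^2 = 5447556 ≡ 2055
413^64 ≡ 2055^2 = 4223025 ≡ 526
413^128 ≡ 526^2 = 276676 ≡ 1138
413^256 ≡ 1138^2 = 1295044 ≡ 1949
413^512 ≡ 1949^2 = 3798601 ≡ 1494
413^1024 ≡ 1494^2 = 2232036 ≡ 1145
1191 = 1024 + 128 + 32 + 4 + 2 + 1, so 413^1191 ≡ 1145·1138·2055·1879·1379·413 ≡ 2132 (mod 2417)
1191^2 = 1418481 ≡ 2119
1191^4 ≡ 2119^2 = 4490161 ≡ 1792
1191^8 ≡ 1792^2 = 3211264 ≡ 1488
1191^16 ≡ 1488^2 = 2214144 ≡ 172
1191^32 ≡ 172^2 = 29584 ≡ 580
1191^64 ≡ 580^2 = 336400 ≡ 437
1191^128 ≡ 437^2 = 190969 ≡ 26
1191^256 ≡ 26^2 = 676
1191^512 ≡ 676^2 = 456976 ≡ 163
1191^1024 ≡ 163^2 = 26569 ≡ 2399
1910 = 1024 + 512 + 256 + 64 + 32 + 16 + 4 + 2, so 1191^1910 ≡ 2399·163·676·437·580·172·1792·2119 ≡ 1543 (mod 2417)
y^r · r^s ≡ 2132·1543 = 3289676 ≡ 139 (mod 2417)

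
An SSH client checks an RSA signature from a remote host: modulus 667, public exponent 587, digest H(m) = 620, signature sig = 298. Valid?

yes

Squares mod 667: sig^1≡298, sig^2≡93, sig^4≡645, sig^8≡484, sig^16≡139, sig^32≡645, sig^64≡484, sig^128≡139, sig^256≡645, sig^512≡484
587 = 512 + 64 + 8 + 2 + 1, so sig^587 ≡ 484·484·484·93·298 ≡ 620 (mod 667)
620 = H(m), so the signature checks out.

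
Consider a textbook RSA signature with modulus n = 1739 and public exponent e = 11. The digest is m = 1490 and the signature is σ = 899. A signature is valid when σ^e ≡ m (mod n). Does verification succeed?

fails

σ^2 ≡ 899^2 = 808201 ≡ 1305
σ^4 ≡ 1305^2 = 1703025 ≡ 544
σ^8 ≡ 544^2 = 295936 ≡ 306
11 = 8 + 2 + 1, so σ^11 ≡ 306·1305·899 ≡ 249 (mod 1739)
The recovered value 249 does not match the digest 1490.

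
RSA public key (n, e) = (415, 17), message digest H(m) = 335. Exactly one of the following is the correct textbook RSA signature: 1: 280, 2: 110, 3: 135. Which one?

Candidate 1: Squares mod 415: 280^1≡280, 280^2≡380, 280^4≡395, 280^8≡400, 280^16≡225; 17 = 16 + 1, so 280^17 ≡ 225·280 ≡ 335 (mod 415)
  → matches H(m) = 335
Candidate 2: Squares mod 415: 110^1≡110, 110^2≡65, 110^4≡75, 110^8≡230, 110^16≡195; 17 = 16 + 1, so 110^17 ≡ 195·110 ≡ 285 (mod 415)
Candidate 3: Squares mod 415: 135^1≡135, 135^2≡380, 135^4≡395, 135^8≡400, 135^16≡225; 17 = 16 + 1, so 135^17 ≡ 225·135 ≡ 80 (mod 415)

1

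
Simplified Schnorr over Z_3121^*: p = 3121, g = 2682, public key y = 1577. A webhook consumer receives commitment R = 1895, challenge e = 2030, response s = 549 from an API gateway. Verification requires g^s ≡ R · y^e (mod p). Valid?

no

g^s mod p:
2682^549 mod 3121 = 1132
R · y^e mod p:
1577^2030 mod 3121 = 1978
1895·1978 = 3748310 ≡ 3110 (mod 3121)
1132 ≠ 3110; the check fails.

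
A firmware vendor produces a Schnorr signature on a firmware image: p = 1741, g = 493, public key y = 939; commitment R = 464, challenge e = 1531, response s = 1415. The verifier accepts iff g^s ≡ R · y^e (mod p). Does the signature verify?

does not verify

g^s mod p:
Squares mod 1741: 493^1≡493, 493^2≡1050, 493^4≡447, 493^8≡1335, 493^16≡1182, 493^32≡842, 493^64≡377, 493^128≡1108, 493^256≡259, 493^512≡923, 493^1024≡580
1415 = 1024 + 256 + 128 + 4 + 2 + 1, so 493^1415 ≡ 580·259·1108·447·1050·493 ≡ 773 (mod 1741)
R · y^e mod p:
Squares mod 1741: 939^1≡939, 939^2≡775, 939^4≡1721, 939^8≡400, 939^16≡1569, 939^32≡1728, 939^64≡169, 939^128≡705, 939^256≡840, 939^512≡495, 939^1024≡1285
1531 = 1024 + 256 + 128 + 64 + 32 + 16 + 8 + 2 + 1, so 939^1531 ≡ 1285·840·705·169·1728·1569·400·775·939 ≡ 546 (mod 1741)
464·546 = 253344 ≡ 899 (mod 1741)
773 ≠ 899; the check fails.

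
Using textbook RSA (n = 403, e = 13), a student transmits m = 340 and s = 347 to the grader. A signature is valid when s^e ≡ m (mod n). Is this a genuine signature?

Squares mod 403: s^1≡347, s^2≡315, s^4≡87, s^8≡315
13 = 8 + 4 + 1, so s^13 ≡ 315·87·347 ≡ 347 (mod 403)
347 ≠ 340, so verification fails.

forged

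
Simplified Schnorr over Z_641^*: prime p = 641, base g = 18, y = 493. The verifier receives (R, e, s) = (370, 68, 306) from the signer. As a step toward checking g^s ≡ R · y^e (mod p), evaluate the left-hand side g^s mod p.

18^2 = 324
18^4 ≡ 324^2 = 104976 ≡ 493
18^8 ≡ 493^2 = 243049 ≡ 110
18^16 ≡ 110^2 = 12100 ≡ 562
18^32 ≡ 562^2 = 315844 ≡ 472
18^64 ≡ 472^2 = 222784 ≡ 357
18^128 ≡ 357^2 = 127449 ≡ 531
18^256 ≡ 531^2 = 281961 ≡ 562
306 = 256 + 32 + 16 + 2, so 18^306 ≡ 562·472·562·324 ≡ 288 (mod 641)

288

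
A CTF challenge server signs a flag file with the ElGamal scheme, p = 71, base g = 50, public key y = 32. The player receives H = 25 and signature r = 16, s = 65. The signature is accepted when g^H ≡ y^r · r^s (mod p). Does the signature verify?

verifies

Left side g^H mod p:
50^25 mod 71 = 45
Right side y^r · r^s mod p:
32^16 mod 71 = 30
16^65 mod 71 = 37
30·37 = 1110 ≡ 45 (mod 71)
45 ≡ 45 (mod 71), so the signature is genuine.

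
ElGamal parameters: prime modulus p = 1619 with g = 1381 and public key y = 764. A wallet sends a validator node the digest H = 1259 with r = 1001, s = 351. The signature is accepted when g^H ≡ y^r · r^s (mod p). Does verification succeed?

fails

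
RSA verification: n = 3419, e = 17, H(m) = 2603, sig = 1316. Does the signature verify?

does not verify

sig^17 mod 3419 = 1842
The recovered value 1842 does not match the digest 2603.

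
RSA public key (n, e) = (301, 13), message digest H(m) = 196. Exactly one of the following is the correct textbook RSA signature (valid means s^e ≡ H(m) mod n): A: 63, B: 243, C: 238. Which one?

C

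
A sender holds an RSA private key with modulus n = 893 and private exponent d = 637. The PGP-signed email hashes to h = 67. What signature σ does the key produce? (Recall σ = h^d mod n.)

414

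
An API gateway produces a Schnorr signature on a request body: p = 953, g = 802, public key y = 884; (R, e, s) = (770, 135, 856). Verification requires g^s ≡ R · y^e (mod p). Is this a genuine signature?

genuine

g^s mod p:
802^856 mod 953 = 417
R · y^e mod p:
884^135 mod 953 = 732
770·732 = 563640 ≡ 417 (mod 953)
417 ≡ 417 (mod 953); signature holds.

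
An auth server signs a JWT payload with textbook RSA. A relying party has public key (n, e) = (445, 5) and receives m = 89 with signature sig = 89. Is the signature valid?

valid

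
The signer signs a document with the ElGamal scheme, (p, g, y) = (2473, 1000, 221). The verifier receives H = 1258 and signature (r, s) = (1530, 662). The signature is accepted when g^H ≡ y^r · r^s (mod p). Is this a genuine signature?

forged

Left side g^H mod p:
Squares mod 2473: 1000^1≡1000, 1000^2≡908, 1000^4≡955, 1000^8≡1961, 1000^16≡6, 1000^32≡36, 1000^64≡1296, 1000^128≡449, 1000^256≡1288, 1000^512≡2034, 1000^1024≡2300
1258 = 1024 + 128 + 64 + 32 + 8 + 2, so 1000^1258 ≡ 2300·449·1296·36·1961·908 ≡ 352 (mod 2473)
Right side y^r · r^s mod p:
Squares mod 2473: 221^1≡221, 221^2≡1854, 221^4≡2319, 221^8≡1459, 221^16≡1901, 221^32≡748, 221^64≡606, 221^128≡1232, 221^256≡1875, 221^512≡1492, 221^1024≡364
1530 = 1024 + 256 + 128 + 64 + 32 + 16 + 8 + 2, so 221^1530 ≡ 364·1875·1232·606·748·1901·1459·1854 ≡ 2304 (mod 2473)
Squares mod 2473: 1530^1≡1530, 1530^2≡1442, 1530^4≡2044, 1530^8≡1039, 1530^16≡1293, 1530^32≡101, 1530^64≡309, 1530^128≡1507, 1530^256≡835, 1530^512≡2312
662 = 512 + 128 + 16 + 4 + 2, so 1530^662 ≡ 2312·1507·1293·2044·1442 ≡ 681 (mod 2473)
2304·681 = 1569024 ≡ 1142 (mod 2473)
352 ≠ 1142, so verification fails.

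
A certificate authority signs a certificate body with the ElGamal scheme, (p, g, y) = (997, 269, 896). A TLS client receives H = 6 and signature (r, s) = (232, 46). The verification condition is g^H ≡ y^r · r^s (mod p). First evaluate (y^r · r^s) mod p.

896^2 = 802816 ≡ 231
896^4 ≡ 231^2 = 53361 ≡ 520
896^8 ≡ 520^2 = 270400 ≡ 213
896^16 ≡ 213^2 = 45369 ≡ 504
896^32 ≡ 504^2 = 254016 ≡ 778
896^64 ≡ 778^2 = 605284 ≡ 105
896^128 ≡ 105^2 = 11025 ≡ 58
232 = 128 + 64 + 32 + 8, so 896^232 ≡ 58·105·778·213 ≡ 962 (mod 997)
232^2 = 53824 ≡ 983
232^4 ≡ 983^2 = 966289 ≡ 196
232^8 ≡ 196^2 = 38416 ≡ 530
232^16 ≡ 530^2 = 280900 ≡ 743
232^32 ≡ 743^2 = 552049 ≡ 708
46 = 32 + 8 + 4 + 2, so 232^46 ≡ 708·530·196·983 ≡ 169 (mod 997)
y^r · r^s ≡ 962·169 = 162578 ≡ 67 (mod 997)

67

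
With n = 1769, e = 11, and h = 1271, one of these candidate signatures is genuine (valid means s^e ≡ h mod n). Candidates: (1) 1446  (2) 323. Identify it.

Candidate 1: 1446^11 mod 1769 = 1271
  → matches h = 1271
Candidate 2: 323^11 mod 1769 = 498

1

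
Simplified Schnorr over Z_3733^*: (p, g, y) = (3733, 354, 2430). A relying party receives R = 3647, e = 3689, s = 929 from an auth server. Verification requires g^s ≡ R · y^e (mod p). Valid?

yes

g^s mod p:
354^2 = 125316 ≡ 2127
354^4 ≡ 2127^2 = 4524129 ≡ 3466
354^8 ≡ 3466^2 = 12013156 ≡ 362
354^16 ≡ 362^2 = 131044 ≡ 389
354^32 ≡ 389^2 = 151321 ≡ 2001
354^64 ≡ 2001^2 = 4004001 ≡ 2225
354^128 ≡ 2225^2 = 4950625 ≡ 667
354^256 ≡ 667^2 = 444889 ≡ 662
354^512 ≡ 662^2 = 438244 ≡ 1483
929 = 512 + 256 + 128 + 32 + 1, so 354^929 ≡ 1483·662·667·2001·354 ≡ 143 (mod 3733)
R · y^e mod p:
2430^2 = 5904900 ≡ 3027
2430^4 ≡ 3027^2 = 9162729 ≡ 1947
2430^8 ≡ 1947^2 = 3790809 ≡ 1814
2430^16 ≡ 1814^2 = 3290596 ≡ 1823
2430^32 ≡ 1823^2 = 3323329 ≡ 959
2430^64 ≡ 959^2 = 919681 ≡ 1363
2430^128 ≡ 1363^2 = 1857769 ≡ 2468
2430^256 ≡ 2468^2 = 6091024 ≡ 2501
2430^512 ≡ 2501^2 = 6255001 ≡ 2226
2430^1024 ≡ 2226^2 = 4955076 ≡ 1385
2430^2048 ≡ 1385^2 = 1918225 ≡ 3196
3689 = 2048 + 1024 + 512 + 64 + 32 + 8 + 1, so 2430^3689 ≡ 3196·1385·2226·1363·959·1814·2430 ≡ 389 (mod 3733)
3647·389 = 1418683 ≡ 143 (mod 3733)
143 ≡ 143 (mod 3733); signature holds.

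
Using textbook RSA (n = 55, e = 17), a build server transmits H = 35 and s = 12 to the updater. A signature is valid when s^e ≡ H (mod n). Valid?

no

Squares mod 55: s^1≡12, s^2≡34, s^4≡1, s^8≡1, s^16≡1
17 = 16 + 1, so s^17 ≡ 1·12 ≡ 12 (mod 55)
s^17 mod 55 = 12, but H = 35.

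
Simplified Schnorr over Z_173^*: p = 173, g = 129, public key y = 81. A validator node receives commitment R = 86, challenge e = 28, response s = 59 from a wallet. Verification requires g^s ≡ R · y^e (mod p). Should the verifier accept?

g^s mod p:
129^2 = 16641 ≡ 33
129^4 ≡ 33^2 = 1089 ≡ 51
129^8 ≡ 51^2 = 2601 ≡ 6
129^16 ≡ 6^2 = 36
129^32 ≡ 36^2 = 1296 ≡ 85
59 = 32 + 16 + 8 + 2 + 1, so 129^59 ≡ 85·36·6·33·129 ≡ 61 (mod 173)
R · y^e mod p:
81^2 = 6561 ≡ 160
81^4 ≡ 160^2 = 25600 ≡ 169
81^8 ≡ 169^2 = 28561 ≡ 16
81^16 ≡ 16^2 = 256 ≡ 83
28 = 16 + 8 + 4, so 81^28 ≡ 83·16·169 ≡ 51 (mod 173)
86·51 = 4386 ≡ 61 (mod 173)
61 ≡ 61 (mod 173); signature holds.

accept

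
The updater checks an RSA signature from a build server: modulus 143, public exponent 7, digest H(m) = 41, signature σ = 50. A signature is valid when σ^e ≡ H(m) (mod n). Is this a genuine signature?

Squares mod 143: σ^1≡50, σ^2≡69, σ^4≡42
7 = 4 + 2 + 1, so σ^7 ≡ 42·69·50 ≡ 41 (mod 143)
Since 41 equals the digest 41, verification succeeds.

genuine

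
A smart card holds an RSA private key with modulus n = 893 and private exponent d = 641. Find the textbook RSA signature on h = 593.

35

Squares mod 893: h^1≡593, h^2≡700, h^4≡636, h^8≡860, h^16≡196, h^32≡17, h^64≡289, h^128≡472, h^256≡427, h^512≡157
641 = 512 + 128 + 1, so h^641 ≡ 157·472·593 ≡ 35 (mod 893)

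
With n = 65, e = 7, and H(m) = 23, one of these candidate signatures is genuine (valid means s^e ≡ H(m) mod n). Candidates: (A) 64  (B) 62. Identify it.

B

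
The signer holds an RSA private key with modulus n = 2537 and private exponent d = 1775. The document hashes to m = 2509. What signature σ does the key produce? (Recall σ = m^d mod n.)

633

m^1775 mod 2537 = 633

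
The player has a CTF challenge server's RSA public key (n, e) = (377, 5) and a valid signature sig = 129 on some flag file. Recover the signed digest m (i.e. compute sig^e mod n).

sig^5 mod 377 = 64

64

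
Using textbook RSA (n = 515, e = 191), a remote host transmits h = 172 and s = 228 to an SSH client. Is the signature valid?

s^2 ≡ 228^2 = 51984 ≡ 484
s^4 ≡ 484^2 = 234256 ≡ 446
s^8 ≡ 446^2 = 198916 ≡ 126
s^16 ≡ 126^2 = 15876 ≡ 426
s^32 ≡ 426^2 = 181476 ≡ 196
s^64 ≡ 196^2 = 38416 ≡ 306
s^128 ≡ 306^2 = 93636 ≡ 421
191 = 128 + 32 + 16 + 8 + 4 + 2 + 1, so s^191 ≡ 421·196·426·126·446·484·228 ≡ 172 (mod 515)
s^191 mod 515 = 172 matches h.

valid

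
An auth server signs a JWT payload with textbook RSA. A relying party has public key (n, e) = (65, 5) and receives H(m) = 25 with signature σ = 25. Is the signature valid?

valid

σ^2 ≡ 25^2 = 625 ≡ 40
σ^4 ≡ 40^2 = 1600 ≡ 40
5 = 4 + 1, so σ^5 ≡ 40·25 ≡ 25 (mod 65)
25 = H(m), so the signature checks out.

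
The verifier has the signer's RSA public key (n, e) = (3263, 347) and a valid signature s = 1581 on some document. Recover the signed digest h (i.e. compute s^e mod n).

161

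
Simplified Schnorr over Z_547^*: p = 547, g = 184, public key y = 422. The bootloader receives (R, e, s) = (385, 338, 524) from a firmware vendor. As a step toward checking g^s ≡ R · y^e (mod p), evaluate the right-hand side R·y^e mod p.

529

422^2 = 178084 ≡ 309
422^4 ≡ 309^2 = 95481 ≡ 303
422^8 ≡ 303^2 = 91809 ≡ 460
422^16 ≡ 460^2 = 211600 ≡ 458
422^32 ≡ 458^2 = 209764 ≡ 263
422^64 ≡ 263^2 = 69169 ≡ 247
422^128 ≡ 247^2 = 61009 ≡ 292
422^256 ≡ 292^2 = 85264 ≡ 479
338 = 256 + 64 + 16 + 2, so 422^338 ≡ 479·247·458·309 ≡ 304 (mod 547)
R · y^e ≡ 385·304 = 117040 ≡ 529 (mod 547)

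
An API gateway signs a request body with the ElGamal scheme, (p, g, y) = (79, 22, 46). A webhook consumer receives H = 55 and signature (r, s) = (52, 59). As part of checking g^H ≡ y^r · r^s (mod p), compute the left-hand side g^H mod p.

62

22^2 = 484 ≡ 10
22^4 ≡ 10^2 = 100 ≡ 21
22^8 ≡ 21^2 = 441 ≡ 46
22^16 ≡ 46^2 = 2116 ≡ 62
22^32 ≡ 62^2 = 3844 ≡ 52
55 = 32 + 16 + 4 + 2 + 1, so 22^55 ≡ 52·62·21·10·22 ≡ 62 (mod 79)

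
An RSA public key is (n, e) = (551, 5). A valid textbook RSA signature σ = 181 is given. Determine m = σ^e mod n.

σ^5 mod 551 = 364

364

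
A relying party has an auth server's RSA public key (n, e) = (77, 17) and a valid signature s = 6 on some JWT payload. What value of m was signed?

s^2 ≡ 6^2 = 36
s^4 ≡ 36^2 = 1296 ≡ 64
s^8 ≡ 64^2 = 4096 ≡ 15
s^16 ≡ 15^2 = 225 ≡ 71
17 = 16 + 1, so s^17 ≡ 71·6 ≡ 41 (mod 77)

41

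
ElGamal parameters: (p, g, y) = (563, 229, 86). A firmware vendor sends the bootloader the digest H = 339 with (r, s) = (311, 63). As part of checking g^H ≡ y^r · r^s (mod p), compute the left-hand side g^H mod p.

105

Squares mod 563: 229^1≡229, 229^2≡82, 229^4≡531, 229^8≡461, 229^16≡270, 229^32≡273, 229^64≡213, 229^128≡329, 229^256≡145
339 = 256 + 64 + 16 + 2 + 1, so 229^339 ≡ 145·213·270·82·229 ≡ 105 (mod 563)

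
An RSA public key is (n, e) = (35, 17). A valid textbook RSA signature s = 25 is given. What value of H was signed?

s^2 ≡ 25^2 = 625 ≡ 30
s^4 ≡ 30^2 = 900 ≡ 25
s^8 ≡ 25^2 = 625 ≡ 30
s^16 ≡ 30^2 = 900 ≡ 25
17 = 16 + 1, so s^17 ≡ 25·25 ≡ 30 (mod 35)

30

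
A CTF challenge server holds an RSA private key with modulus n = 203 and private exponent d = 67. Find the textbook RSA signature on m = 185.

Squares mod 203: m^1≡185, m^2≡121, m^4≡25, m^8≡16, m^16≡53, m^32≡170, m^64≡74
67 = 64 + 2 + 1, so m^67 ≡ 74·121·185 ≡ 10 (mod 203)

10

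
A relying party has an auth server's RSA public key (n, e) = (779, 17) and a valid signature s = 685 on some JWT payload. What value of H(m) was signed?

Squares mod 779: s^1≡685, s^2≡267, s^4≡400, s^8≡305, s^16≡324
17 = 16 + 1, so s^17 ≡ 324·685 ≡ 704 (mod 779)

704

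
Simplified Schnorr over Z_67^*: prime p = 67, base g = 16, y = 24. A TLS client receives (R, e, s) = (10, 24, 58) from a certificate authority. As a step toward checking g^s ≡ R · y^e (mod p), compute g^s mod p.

65

16^58 mod 67 = 65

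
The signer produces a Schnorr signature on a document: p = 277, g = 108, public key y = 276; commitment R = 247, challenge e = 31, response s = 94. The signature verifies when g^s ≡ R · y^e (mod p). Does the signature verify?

g^s mod p:
108^2 = 11664 ≡ 30
108^4 ≡ 30^2 = 900 ≡ 69
108^8 ≡ 69^2 = 4761 ≡ 52
108^16 ≡ 52^2 = 2704 ≡ 211
108^32 ≡ 211^2 = 44521 ≡ 201
108^64 ≡ 201^2 = 40401 ≡ 236
94 = 64 + 16 + 8 + 4 + 2, so 108^94 ≡ 236·211·52·69·30 ≡ 30 (mod 277)
R · y^e mod p:
276^2 = 76176 ≡ 1
276^4 ≡ 1^2 = 1
276^8 ≡ 1^2 = 1
276^16 ≡ 1^2 = 1
31 = 16 + 8 + 4 + 2 + 1, so 276^31 ≡ 1·1·1·1·276 ≡ 276 (mod 277)
247·276 = 68172 ≡ 30 (mod 277)
30 ≡ 30 (mod 277); signature holds.

verifies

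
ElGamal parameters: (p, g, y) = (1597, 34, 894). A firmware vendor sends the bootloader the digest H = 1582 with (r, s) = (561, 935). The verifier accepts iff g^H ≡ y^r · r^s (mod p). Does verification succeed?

passes

Left side g^H mod p:
34^2 = 1156
34^4 ≡ 1156^2 = 1336336 ≡ 1244
34^8 ≡ 1244^2 = 1547536 ≡ 43
34^16 ≡ 43^2 = 1849 ≡ 252
34^32 ≡ 252^2 = 63504 ≡ 1221
34^64 ≡ 1221^2 = 1490841 ≡ 840
34^128 ≡ 840^2 = 705600 ≡ 1323
34^256 ≡ 1323^2 = 1750329 ≡ 17
34^512 ≡ 17^2 = 289
34^1024 ≡ 289^2 = 83521 ≡ 477
1582 = 1024 + 512 + 32 + 8 + 4 + 2, so 34^1582 ≡ 477·289·1221·43·1244·1156 ≡ 1196 (mod 1597)
Right side y^r · r^s mod p:
894^2 = 799236 ≡ 736
894^4 ≡ 736^2 = 541696 ≡ 313
894^8 ≡ 313^2 = 97969 ≡ 552
894^16 ≡ 552^2 = 304704 ≡ 1274
894^32 ≡ 1274^2 = 1623076 ≡ 524
894^64 ≡ 524^2 = 274576 ≡ 1489
894^128 ≡ 1489^2 = 2217121 ≡ 485
894^256 ≡ 485^2 = 235225 ≡ 466
894^512 ≡ 466^2 = 217156 ≡ 1561
561 = 512 + 32 + 16 + 1, so 894^561 ≡ 1561·524·1274·894 ≡ 665 (mod 1597)
561^2 = 314721 ≡ 112
561^4 ≡ 112^2 = 12544 ≡ 1365
561^8 ≡ 1365^2 = 1863225 ≡ 1123
561^16 ≡ 1123^2 = 1261129 ≡ 1096
561^32 ≡ 1096^2 = 1201216 ≡ 272
561^64 ≡ 272^2 = 73984 ≡ 522
561^128 ≡ 522^2 = 272484 ≡ 994
561^256 ≡ 994^2 = 988036 ≡ 1090
561^512 ≡ 1090^2 = 1188100 ≡ 1529
935 = 512 + 256 + 128 + 32 + 4 + 2 + 1, so 561^935 ≡ 1529·1090·994·272·1365·112·561 ≡ 643 (mod 1597)
665·643 = 427595 ≡ 1196 (mod 1597)
1196 ≡ 1196 (mod 1597), so the signature is genuine.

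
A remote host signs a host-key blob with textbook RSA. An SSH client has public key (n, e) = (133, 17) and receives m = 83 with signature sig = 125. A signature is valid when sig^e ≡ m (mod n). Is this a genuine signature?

genuine

Squares mod 133: sig^1≡125, sig^2≡64, sig^4≡106, sig^8≡64, sig^16≡106
17 = 16 + 1, so sig^17 ≡ 106·125 ≡ 83 (mod 133)
Since 83 equals the digest 83, verification succeeds.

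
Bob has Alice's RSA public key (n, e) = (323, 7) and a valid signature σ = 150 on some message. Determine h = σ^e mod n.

Squares mod 323: σ^1≡150, σ^2≡213, σ^4≡149
7 = 4 + 2 + 1, so σ^7 ≡ 149·213·150 ≡ 176 (mod 323)

176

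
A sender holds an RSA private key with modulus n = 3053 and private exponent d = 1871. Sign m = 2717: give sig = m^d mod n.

m^1871 mod 3053 = 1957

1957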